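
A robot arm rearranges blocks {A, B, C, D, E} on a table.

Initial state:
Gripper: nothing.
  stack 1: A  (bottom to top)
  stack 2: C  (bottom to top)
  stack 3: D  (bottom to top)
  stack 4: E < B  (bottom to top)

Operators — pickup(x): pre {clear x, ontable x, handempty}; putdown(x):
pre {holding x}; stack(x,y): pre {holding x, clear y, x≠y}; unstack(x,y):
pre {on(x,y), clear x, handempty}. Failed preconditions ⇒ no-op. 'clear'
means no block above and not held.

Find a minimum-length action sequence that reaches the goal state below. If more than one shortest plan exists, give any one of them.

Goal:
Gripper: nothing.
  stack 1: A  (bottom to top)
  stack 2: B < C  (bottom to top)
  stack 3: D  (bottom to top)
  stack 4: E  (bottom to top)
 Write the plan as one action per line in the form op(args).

step 1 (unstack(B, E)): towers=[A; C; D; E] holding=B
step 2 (putdown(B)): towers=[A; B; C; D; E] holding=-
step 3 (pickup(C)): towers=[A; B; D; E] holding=C
step 4 (stack(C, B)): towers=[A; B/C; D; E] holding=-
goal check: towers=[A; B/C; D; E] holding=- — reached (length 4, optimal by BFS)

unstack(B, E)
putdown(B)
pickup(C)
stack(C, B)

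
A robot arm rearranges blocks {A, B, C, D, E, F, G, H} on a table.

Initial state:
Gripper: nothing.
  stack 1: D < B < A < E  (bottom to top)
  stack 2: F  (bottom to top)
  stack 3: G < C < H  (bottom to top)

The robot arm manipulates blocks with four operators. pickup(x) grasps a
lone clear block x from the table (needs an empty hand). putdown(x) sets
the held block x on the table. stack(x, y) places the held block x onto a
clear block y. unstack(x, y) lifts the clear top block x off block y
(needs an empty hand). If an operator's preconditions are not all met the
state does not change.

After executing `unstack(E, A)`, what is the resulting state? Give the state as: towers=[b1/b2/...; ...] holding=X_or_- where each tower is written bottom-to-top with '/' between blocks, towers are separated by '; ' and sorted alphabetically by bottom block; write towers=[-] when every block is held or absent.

towers=[D/B/A; F; G/C/H] holding=E

before: towers=[D/B/A/E; F; G/C/H] holding=-
pre[unstack(E, A)]: on(E,A) ok, clear(E) ok, handempty ok
all met → apply unstack(E, A)
after:  towers=[D/B/A; F; G/C/H] holding=E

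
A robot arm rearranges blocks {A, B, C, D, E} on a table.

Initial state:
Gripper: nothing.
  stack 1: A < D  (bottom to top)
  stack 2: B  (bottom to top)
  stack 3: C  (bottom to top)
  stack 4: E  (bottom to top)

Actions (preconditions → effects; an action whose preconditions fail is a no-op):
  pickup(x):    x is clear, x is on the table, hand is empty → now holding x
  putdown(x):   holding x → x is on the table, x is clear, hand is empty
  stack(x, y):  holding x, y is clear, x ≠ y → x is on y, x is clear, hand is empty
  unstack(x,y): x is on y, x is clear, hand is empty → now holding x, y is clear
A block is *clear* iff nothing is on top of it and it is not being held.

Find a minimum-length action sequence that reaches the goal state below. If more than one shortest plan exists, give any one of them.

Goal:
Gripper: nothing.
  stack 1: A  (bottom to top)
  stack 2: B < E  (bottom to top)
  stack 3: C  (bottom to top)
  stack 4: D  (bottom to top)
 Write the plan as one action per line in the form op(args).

step 1 (unstack(D, A)): towers=[A; B; C; E] holding=D
step 2 (putdown(D)): towers=[A; B; C; D; E] holding=-
step 3 (pickup(E)): towers=[A; B; C; D] holding=E
step 4 (stack(E, B)): towers=[A; B/E; C; D] holding=-
goal check: towers=[A; B/E; C; D] holding=- — reached (length 4, optimal by BFS)

unstack(D, A)
putdown(D)
pickup(E)
stack(E, B)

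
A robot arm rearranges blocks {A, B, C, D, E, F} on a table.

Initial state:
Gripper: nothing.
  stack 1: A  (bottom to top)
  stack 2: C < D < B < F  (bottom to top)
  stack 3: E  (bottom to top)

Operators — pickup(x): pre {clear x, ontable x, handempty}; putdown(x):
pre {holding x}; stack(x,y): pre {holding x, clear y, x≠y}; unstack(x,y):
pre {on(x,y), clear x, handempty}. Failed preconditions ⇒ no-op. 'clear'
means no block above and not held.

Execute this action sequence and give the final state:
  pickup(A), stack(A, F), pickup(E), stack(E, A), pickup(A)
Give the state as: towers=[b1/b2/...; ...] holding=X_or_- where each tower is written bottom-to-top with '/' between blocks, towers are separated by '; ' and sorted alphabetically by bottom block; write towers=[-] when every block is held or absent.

step 1 (pickup(A)): towers=[C/D/B/F; E] holding=A
step 2 (stack(A, F)): towers=[C/D/B/F/A; E] holding=-
step 3 (pickup(E)): towers=[C/D/B/F/A] holding=E
step 4 (stack(E, A)): towers=[C/D/B/F/A/E] holding=-
step 5 (pickup(A)) [no-op]: towers=[C/D/B/F/A/E] holding=-

towers=[C/D/B/F/A/E] holding=-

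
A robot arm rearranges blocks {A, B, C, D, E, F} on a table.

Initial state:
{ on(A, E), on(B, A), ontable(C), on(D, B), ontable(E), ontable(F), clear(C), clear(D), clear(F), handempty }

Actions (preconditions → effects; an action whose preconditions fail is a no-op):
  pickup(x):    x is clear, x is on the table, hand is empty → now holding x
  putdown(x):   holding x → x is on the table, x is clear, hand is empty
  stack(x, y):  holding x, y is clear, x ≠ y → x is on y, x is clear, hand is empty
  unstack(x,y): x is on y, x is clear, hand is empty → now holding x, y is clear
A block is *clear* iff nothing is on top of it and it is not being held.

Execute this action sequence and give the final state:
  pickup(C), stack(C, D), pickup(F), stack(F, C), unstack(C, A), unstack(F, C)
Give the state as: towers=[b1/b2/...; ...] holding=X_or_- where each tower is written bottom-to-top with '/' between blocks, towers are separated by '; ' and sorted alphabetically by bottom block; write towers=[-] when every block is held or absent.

towers=[E/A/B/D/C] holding=F

step 1 (pickup(C)): towers=[E/A/B/D; F] holding=C
step 2 (stack(C, D)): towers=[E/A/B/D/C; F] holding=-
step 3 (pickup(F)): towers=[E/A/B/D/C] holding=F
step 4 (stack(F, C)): towers=[E/A/B/D/C/F] holding=-
step 5 (unstack(C, A)) [no-op]: towers=[E/A/B/D/C/F] holding=-
step 6 (unstack(F, C)): towers=[E/A/B/D/C] holding=F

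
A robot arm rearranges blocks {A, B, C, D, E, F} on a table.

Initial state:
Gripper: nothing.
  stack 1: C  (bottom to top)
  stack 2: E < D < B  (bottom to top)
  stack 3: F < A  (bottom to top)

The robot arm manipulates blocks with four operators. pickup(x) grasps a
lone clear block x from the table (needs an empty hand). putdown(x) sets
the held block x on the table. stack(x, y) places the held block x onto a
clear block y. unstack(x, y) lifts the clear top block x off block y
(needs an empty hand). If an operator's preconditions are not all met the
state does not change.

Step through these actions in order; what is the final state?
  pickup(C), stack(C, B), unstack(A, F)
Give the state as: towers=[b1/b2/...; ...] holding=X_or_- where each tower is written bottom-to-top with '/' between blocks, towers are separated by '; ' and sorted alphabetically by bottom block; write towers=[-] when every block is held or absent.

step 1 (pickup(C)): towers=[E/D/B; F/A] holding=C
step 2 (stack(C, B)): towers=[E/D/B/C; F/A] holding=-
step 3 (unstack(A, F)): towers=[E/D/B/C; F] holding=A

towers=[E/D/B/C; F] holding=A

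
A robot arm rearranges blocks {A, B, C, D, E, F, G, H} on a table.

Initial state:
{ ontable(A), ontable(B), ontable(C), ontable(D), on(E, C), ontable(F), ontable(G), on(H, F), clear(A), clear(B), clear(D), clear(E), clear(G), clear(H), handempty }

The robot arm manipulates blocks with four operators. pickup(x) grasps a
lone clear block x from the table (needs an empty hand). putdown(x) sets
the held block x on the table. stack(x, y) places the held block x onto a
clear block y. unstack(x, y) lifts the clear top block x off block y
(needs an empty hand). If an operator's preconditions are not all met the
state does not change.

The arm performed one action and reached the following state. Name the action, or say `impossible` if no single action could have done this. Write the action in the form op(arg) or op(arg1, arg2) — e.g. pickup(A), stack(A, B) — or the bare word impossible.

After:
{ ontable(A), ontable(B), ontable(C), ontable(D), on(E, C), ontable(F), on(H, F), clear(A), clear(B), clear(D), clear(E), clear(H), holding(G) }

pickup(G)

target: towers=[A; B; C/E; D; F/H] holding=G
         pickup(G) → towers=[A; B; C/E; D; F/H] holding=G  ← match
         pickup(A) → towers=[B; C/E; D; F/H; G] holding=A
     unstack(E, C) → towers=[A; B; C; D; F/H; G] holding=E
     unstack(H, F) → towers=[A; B; C/E; D; F; G] holding=H
         pickup(B) → towers=[A; C/E; D; F/H; G] holding=B
         pickup(D) → towers=[A; B; C/E; F/H; G] holding=D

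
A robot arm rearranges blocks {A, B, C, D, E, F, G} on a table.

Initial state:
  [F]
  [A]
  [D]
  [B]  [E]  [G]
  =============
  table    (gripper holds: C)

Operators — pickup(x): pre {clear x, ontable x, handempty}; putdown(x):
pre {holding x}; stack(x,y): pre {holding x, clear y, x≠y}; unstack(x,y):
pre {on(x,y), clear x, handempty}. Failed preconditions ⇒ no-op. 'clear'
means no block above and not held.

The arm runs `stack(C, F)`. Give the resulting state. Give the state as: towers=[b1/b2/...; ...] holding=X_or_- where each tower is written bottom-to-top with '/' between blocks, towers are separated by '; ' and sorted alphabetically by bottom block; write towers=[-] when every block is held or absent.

before: towers=[B/D/A/F; E; G] holding=C
pre[stack(C, F)]: holding(C) ✓, clear(F) ✓, C≠F ✓
all met → apply stack(C, F)
after:  towers=[B/D/A/F/C; E; G] holding=-

towers=[B/D/A/F/C; E; G] holding=-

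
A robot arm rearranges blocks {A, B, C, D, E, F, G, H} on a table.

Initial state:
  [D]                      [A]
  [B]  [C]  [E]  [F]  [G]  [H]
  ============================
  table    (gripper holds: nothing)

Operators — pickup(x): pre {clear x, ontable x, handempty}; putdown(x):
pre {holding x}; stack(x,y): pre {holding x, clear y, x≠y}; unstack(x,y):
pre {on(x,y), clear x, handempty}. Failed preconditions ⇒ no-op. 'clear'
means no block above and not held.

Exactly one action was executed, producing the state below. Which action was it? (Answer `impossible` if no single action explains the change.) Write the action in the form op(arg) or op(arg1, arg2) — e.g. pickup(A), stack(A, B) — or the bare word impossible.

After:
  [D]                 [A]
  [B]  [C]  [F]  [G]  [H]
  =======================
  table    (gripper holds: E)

target: towers=[B/D; C; F; G; H/A] holding=E
         pickup(G) → towers=[B/D; C; E; F; H/A] holding=G
     unstack(A, H) → towers=[B/D; C; E; F; G; H] holding=A
         pickup(E) → towers=[B/D; C; F; G; H/A] holding=E  ← match
         pickup(F) → towers=[B/D; C; E; G; H/A] holding=F
     unstack(D, B) → towers=[B; C; E; F; G; H/A] holding=D
         pickup(C) → towers=[B/D; E; F; G; H/A] holding=C

pickup(E)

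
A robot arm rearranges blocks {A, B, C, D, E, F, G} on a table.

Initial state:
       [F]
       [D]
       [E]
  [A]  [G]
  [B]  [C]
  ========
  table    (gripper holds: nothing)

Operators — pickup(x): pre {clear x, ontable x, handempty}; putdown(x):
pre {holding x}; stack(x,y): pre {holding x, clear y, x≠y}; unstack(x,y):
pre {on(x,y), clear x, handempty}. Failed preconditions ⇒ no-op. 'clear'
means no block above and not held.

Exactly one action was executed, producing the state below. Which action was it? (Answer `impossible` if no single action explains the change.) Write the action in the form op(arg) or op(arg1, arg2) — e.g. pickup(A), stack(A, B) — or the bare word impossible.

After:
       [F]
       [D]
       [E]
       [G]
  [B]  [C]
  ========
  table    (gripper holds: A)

unstack(A, B)

target: towers=[B; C/G/E/D/F] holding=A
     unstack(F, D) → towers=[B/A; C/G/E/D] holding=F
     unstack(A, B) → towers=[B; C/G/E/D/F] holding=A  ← match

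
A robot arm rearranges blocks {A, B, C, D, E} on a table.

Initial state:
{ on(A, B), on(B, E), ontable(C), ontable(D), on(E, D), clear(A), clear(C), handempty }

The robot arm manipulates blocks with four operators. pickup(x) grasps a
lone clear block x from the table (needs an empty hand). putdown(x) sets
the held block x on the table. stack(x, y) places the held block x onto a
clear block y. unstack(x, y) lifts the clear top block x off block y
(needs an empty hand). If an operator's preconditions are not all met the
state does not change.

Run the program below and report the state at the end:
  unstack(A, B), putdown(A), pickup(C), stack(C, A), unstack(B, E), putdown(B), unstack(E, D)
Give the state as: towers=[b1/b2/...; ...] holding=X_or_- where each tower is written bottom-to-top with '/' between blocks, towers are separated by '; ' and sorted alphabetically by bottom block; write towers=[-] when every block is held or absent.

step 1 (unstack(A, B)): towers=[C; D/E/B] holding=A
step 2 (putdown(A)): towers=[A; C; D/E/B] holding=-
step 3 (pickup(C)): towers=[A; D/E/B] holding=C
step 4 (stack(C, A)): towers=[A/C; D/E/B] holding=-
step 5 (unstack(B, E)): towers=[A/C; D/E] holding=B
step 6 (putdown(B)): towers=[A/C; B; D/E] holding=-
step 7 (unstack(E, D)): towers=[A/C; B; D] holding=E

towers=[A/C; B; D] holding=E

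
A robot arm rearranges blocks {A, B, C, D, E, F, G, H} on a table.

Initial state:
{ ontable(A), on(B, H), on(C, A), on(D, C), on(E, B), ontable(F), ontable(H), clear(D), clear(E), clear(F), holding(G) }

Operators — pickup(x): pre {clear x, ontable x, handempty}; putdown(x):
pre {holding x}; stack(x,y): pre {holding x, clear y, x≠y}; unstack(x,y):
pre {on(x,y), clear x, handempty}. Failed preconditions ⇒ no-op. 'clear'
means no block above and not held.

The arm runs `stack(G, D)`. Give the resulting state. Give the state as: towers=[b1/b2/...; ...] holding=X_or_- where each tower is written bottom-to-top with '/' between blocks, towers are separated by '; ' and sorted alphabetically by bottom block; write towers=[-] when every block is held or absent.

towers=[A/C/D/G; F; H/B/E] holding=-

before: towers=[A/C/D; F; H/B/E] holding=G
pre[stack(G, D)]: holding(G) ✓, clear(D) ✓, G≠D ✓
all met → apply stack(G, D)
after:  towers=[A/C/D/G; F; H/B/E] holding=-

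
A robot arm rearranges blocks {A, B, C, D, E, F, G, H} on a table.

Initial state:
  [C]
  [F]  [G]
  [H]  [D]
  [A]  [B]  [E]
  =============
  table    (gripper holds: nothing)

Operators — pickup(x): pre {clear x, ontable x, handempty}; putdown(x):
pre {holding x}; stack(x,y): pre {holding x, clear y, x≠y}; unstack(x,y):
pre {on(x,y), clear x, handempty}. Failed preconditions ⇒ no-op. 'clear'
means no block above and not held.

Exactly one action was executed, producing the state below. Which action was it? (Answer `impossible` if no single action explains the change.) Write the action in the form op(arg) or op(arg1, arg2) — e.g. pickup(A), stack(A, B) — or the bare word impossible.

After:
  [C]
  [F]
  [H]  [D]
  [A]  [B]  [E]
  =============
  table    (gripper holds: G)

unstack(G, D)

target: towers=[A/H/F/C; B/D; E] holding=G
     unstack(G, D) → towers=[A/H/F/C; B/D; E] holding=G  ← match
         pickup(E) → towers=[A/H/F/C; B/D/G] holding=E
     unstack(C, F) → towers=[A/H/F; B/D/G; E] holding=C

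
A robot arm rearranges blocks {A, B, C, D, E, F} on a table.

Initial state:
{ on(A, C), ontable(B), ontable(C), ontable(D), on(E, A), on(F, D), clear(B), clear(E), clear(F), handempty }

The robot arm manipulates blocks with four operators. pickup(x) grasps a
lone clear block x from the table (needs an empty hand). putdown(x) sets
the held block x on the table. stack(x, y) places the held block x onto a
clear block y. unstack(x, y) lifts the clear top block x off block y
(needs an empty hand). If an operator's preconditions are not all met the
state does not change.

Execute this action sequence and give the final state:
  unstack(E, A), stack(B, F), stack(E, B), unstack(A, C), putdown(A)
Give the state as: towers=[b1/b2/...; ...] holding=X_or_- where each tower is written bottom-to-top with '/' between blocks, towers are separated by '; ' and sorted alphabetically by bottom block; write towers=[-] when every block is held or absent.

step 1 (unstack(E, A)): towers=[B; C/A; D/F] holding=E
step 2 (stack(B, F)) [no-op]: towers=[B; C/A; D/F] holding=E
step 3 (stack(E, B)): towers=[B/E; C/A; D/F] holding=-
step 4 (unstack(A, C)): towers=[B/E; C; D/F] holding=A
step 5 (putdown(A)): towers=[A; B/E; C; D/F] holding=-

towers=[A; B/E; C; D/F] holding=-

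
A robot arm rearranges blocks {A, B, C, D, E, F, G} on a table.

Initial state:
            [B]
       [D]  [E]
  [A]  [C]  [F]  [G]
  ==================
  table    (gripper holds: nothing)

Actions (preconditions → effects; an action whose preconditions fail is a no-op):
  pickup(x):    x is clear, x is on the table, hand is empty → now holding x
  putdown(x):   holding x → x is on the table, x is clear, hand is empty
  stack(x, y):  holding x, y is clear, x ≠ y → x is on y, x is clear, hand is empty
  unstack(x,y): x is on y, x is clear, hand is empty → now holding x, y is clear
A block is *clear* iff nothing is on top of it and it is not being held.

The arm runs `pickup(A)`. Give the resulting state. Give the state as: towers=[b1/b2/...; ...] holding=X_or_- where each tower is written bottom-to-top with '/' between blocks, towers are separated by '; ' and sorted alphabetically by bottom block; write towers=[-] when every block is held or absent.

before: towers=[A; C/D; F/E/B; G] holding=-
pre[pickup(A)]: clear(A) ✓, ontable(A) ✓, handempty ✓
all met → apply pickup(A)
after:  towers=[C/D; F/E/B; G] holding=A

towers=[C/D; F/E/B; G] holding=A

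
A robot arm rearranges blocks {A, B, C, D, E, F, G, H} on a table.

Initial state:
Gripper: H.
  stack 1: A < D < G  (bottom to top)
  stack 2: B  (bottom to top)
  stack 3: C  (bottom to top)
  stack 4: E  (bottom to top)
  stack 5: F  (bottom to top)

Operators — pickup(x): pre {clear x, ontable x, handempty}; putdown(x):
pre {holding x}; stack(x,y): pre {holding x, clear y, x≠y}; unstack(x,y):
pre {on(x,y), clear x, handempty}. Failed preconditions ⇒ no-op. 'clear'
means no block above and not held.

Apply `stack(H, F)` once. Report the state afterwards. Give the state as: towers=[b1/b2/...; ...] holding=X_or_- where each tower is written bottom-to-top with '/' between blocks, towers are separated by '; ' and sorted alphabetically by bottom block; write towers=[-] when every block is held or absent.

before: towers=[A/D/G; B; C; E; F] holding=H
pre[stack(H, F)]: holding(H) ok, clear(F) ok, H≠F ok
all met → apply stack(H, F)
after:  towers=[A/D/G; B; C; E; F/H] holding=-

towers=[A/D/G; B; C; E; F/H] holding=-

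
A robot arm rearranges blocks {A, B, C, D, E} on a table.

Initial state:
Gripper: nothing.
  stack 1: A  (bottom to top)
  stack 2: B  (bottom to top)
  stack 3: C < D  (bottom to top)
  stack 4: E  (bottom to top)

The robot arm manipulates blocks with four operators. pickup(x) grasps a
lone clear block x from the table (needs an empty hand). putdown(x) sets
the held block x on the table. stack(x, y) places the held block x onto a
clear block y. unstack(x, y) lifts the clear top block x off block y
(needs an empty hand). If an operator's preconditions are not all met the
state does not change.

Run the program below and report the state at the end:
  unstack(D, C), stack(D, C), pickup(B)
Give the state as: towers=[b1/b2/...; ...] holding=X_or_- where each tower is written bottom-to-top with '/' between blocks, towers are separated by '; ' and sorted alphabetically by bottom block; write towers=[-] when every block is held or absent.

towers=[A; C/D; E] holding=B

step 1 (unstack(D, C)): towers=[A; B; C; E] holding=D
step 2 (stack(D, C)): towers=[A; B; C/D; E] holding=-
step 3 (pickup(B)): towers=[A; C/D; E] holding=B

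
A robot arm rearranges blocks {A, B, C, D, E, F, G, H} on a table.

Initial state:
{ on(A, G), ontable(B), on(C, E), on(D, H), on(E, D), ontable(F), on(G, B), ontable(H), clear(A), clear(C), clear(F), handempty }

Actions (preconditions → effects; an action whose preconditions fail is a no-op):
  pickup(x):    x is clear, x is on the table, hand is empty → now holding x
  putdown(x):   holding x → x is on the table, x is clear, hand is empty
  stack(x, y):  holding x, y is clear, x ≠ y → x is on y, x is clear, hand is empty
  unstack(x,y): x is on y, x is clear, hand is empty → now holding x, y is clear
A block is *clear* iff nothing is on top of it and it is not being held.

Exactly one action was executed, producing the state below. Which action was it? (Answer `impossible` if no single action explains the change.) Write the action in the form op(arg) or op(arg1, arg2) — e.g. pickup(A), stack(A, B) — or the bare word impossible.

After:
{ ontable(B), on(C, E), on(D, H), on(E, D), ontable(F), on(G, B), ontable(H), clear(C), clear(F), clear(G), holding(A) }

unstack(A, G)

target: towers=[B/G; F; H/D/E/C] holding=A
     unstack(A, G) → towers=[B/G; F; H/D/E/C] holding=A  ← match
         pickup(F) → towers=[B/G/A; H/D/E/C] holding=F
     unstack(C, E) → towers=[B/G/A; F; H/D/E] holding=C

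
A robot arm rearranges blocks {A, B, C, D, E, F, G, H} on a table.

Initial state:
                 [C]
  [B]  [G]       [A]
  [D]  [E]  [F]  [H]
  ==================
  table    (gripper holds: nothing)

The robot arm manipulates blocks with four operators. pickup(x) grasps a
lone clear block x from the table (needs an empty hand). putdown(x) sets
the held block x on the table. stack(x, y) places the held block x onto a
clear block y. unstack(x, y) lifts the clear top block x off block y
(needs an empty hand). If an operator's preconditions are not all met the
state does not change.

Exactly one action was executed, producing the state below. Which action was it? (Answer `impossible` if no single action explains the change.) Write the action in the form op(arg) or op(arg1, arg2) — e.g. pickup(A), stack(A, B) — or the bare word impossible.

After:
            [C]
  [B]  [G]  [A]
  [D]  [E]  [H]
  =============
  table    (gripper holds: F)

pickup(F)

target: towers=[D/B; E/G; H/A/C] holding=F
     unstack(G, E) → towers=[D/B; E; F; H/A/C] holding=G
     unstack(B, D) → towers=[D; E/G; F; H/A/C] holding=B
         pickup(F) → towers=[D/B; E/G; H/A/C] holding=F  ← match
     unstack(C, A) → towers=[D/B; E/G; F; H/A] holding=C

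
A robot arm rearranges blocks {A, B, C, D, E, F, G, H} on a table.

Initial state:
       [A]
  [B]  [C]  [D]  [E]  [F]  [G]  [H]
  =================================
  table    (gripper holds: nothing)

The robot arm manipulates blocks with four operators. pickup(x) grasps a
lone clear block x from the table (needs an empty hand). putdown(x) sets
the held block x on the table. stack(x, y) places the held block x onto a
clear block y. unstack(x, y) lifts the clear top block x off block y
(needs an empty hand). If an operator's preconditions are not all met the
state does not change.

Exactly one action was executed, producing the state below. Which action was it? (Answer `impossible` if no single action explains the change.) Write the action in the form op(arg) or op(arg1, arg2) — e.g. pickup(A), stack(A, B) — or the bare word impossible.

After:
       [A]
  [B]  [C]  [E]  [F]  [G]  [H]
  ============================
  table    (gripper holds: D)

pickup(D)

target: towers=[B; C/A; E; F; G; H] holding=D
         pickup(G) → towers=[B; C/A; D; E; F; H] holding=G
     unstack(A, C) → towers=[B; C; D; E; F; G; H] holding=A
         pickup(E) → towers=[B; C/A; D; F; G; H] holding=E
         pickup(H) → towers=[B; C/A; D; E; F; G] holding=H
         pickup(B) → towers=[C/A; D; E; F; G; H] holding=B
         pickup(F) → towers=[B; C/A; D; E; G; H] holding=F
         pickup(D) → towers=[B; C/A; E; F; G; H] holding=D  ← match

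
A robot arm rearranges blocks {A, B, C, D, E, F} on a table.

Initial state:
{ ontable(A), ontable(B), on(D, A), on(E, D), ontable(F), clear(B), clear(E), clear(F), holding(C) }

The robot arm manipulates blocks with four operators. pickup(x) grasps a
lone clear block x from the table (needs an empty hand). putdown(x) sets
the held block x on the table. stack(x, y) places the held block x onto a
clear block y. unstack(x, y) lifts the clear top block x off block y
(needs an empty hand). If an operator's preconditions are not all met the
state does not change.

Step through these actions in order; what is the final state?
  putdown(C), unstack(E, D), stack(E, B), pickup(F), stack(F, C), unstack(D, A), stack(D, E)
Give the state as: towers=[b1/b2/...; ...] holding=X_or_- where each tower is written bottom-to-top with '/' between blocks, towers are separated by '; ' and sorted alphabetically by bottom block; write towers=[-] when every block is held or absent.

towers=[A; B/E/D; C/F] holding=-

step 1 (putdown(C)): towers=[A/D/E; B; C; F] holding=-
step 2 (unstack(E, D)): towers=[A/D; B; C; F] holding=E
step 3 (stack(E, B)): towers=[A/D; B/E; C; F] holding=-
step 4 (pickup(F)): towers=[A/D; B/E; C] holding=F
step 5 (stack(F, C)): towers=[A/D; B/E; C/F] holding=-
step 6 (unstack(D, A)): towers=[A; B/E; C/F] holding=D
step 7 (stack(D, E)): towers=[A; B/E/D; C/F] holding=-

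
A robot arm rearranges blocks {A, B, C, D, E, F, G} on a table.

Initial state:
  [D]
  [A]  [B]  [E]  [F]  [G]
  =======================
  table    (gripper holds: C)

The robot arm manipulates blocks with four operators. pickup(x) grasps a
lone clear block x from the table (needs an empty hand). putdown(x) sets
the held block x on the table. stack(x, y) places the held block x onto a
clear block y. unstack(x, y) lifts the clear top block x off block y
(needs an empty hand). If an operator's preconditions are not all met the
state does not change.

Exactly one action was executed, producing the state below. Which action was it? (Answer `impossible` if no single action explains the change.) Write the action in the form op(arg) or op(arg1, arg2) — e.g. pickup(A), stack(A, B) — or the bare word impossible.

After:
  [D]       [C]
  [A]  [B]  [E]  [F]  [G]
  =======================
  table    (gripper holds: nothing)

target: towers=[A/D; B; E/C; F; G] holding=-
        putdown(C) → towers=[A/D; B; C; E; F; G] holding=-
       stack(C, B) → towers=[A/D; B/C; E; F; G] holding=-
       stack(C, F) → towers=[A/D; B; E; F/C; G] holding=-
       stack(C, G) → towers=[A/D; B; E; F; G/C] holding=-
       stack(C, D) → towers=[A/D/C; B; E; F; G] holding=-
       stack(C, E) → towers=[A/D; B; E/C; F; G] holding=-  ← match

stack(C, E)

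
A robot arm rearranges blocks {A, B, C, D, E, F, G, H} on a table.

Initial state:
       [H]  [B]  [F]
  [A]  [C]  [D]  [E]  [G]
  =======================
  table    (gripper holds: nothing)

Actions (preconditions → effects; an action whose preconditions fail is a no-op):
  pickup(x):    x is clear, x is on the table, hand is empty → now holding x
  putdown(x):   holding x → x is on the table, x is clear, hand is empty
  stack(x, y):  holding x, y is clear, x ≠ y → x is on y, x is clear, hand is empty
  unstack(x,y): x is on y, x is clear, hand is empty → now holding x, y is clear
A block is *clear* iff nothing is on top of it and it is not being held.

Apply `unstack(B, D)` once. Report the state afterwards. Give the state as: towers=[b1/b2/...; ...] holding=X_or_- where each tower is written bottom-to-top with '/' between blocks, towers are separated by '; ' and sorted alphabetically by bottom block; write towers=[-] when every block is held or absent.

before: towers=[A; C/H; D/B; E/F; G] holding=-
pre[unstack(B, D)]: on(B,D) ✓, clear(B) ✓, handempty ✓
all met → apply unstack(B, D)
after:  towers=[A; C/H; D; E/F; G] holding=B

towers=[A; C/H; D; E/F; G] holding=B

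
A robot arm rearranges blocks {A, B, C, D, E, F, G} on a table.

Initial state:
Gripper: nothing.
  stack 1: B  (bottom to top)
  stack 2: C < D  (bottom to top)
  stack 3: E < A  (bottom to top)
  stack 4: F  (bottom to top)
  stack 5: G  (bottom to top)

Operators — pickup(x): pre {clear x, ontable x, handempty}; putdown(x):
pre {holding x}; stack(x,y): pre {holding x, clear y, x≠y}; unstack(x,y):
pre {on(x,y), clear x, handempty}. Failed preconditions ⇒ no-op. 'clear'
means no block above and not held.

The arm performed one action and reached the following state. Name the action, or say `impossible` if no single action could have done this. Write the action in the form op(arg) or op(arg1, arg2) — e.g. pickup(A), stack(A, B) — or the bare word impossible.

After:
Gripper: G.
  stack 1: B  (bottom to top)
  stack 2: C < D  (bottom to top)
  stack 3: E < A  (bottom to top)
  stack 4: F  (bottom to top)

pickup(G)

target: towers=[B; C/D; E/A; F] holding=G
         pickup(B) → towers=[C/D; E/A; F; G] holding=B
         pickup(F) → towers=[B; C/D; E/A; G] holding=F
         pickup(G) → towers=[B; C/D; E/A; F] holding=G  ← match
     unstack(D, C) → towers=[B; C; E/A; F; G] holding=D
     unstack(A, E) → towers=[B; C/D; E; F; G] holding=A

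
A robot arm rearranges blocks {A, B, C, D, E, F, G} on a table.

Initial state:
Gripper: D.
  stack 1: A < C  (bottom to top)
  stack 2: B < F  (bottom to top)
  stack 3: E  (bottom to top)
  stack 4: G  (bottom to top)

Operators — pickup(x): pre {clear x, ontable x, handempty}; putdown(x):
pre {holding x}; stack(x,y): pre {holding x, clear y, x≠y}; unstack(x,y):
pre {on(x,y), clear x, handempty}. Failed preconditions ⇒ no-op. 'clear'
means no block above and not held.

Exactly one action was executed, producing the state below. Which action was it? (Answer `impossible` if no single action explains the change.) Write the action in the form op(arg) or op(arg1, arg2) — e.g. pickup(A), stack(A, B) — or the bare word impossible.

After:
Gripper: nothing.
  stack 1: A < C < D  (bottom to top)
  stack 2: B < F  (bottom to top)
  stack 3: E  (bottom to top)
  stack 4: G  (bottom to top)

target: towers=[A/C/D; B/F; E; G] holding=-
        putdown(D) → towers=[A/C; B/F; D; E; G] holding=-
       stack(D, F) → towers=[A/C; B/F/D; E; G] holding=-
       stack(D, G) → towers=[A/C; B/F; E; G/D] holding=-
       stack(D, E) → towers=[A/C; B/F; E/D; G] holding=-
       stack(D, C) → towers=[A/C/D; B/F; E; G] holding=-  ← match

stack(D, C)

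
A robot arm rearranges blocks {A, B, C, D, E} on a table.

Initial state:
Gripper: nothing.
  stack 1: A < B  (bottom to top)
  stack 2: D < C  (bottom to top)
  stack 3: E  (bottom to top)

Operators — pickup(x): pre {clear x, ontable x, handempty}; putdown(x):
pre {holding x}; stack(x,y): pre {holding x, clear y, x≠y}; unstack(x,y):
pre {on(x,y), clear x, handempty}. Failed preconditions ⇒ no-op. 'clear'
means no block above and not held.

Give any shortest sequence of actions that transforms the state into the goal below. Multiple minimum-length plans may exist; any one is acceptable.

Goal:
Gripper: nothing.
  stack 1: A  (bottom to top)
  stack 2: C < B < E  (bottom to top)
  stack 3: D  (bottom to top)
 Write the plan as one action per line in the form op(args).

step 1 (unstack(C, D)): towers=[A/B; D; E] holding=C
step 2 (putdown(C)): towers=[A/B; C; D; E] holding=-
step 3 (unstack(B, A)): towers=[A; C; D; E] holding=B
step 4 (stack(B, C)): towers=[A; C/B; D; E] holding=-
step 5 (pickup(E)): towers=[A; C/B; D] holding=E
step 6 (stack(E, B)): towers=[A; C/B/E; D] holding=-
goal check: towers=[A; C/B/E; D] holding=- — reached (length 6, optimal by BFS)

unstack(C, D)
putdown(C)
unstack(B, A)
stack(B, C)
pickup(E)
stack(E, B)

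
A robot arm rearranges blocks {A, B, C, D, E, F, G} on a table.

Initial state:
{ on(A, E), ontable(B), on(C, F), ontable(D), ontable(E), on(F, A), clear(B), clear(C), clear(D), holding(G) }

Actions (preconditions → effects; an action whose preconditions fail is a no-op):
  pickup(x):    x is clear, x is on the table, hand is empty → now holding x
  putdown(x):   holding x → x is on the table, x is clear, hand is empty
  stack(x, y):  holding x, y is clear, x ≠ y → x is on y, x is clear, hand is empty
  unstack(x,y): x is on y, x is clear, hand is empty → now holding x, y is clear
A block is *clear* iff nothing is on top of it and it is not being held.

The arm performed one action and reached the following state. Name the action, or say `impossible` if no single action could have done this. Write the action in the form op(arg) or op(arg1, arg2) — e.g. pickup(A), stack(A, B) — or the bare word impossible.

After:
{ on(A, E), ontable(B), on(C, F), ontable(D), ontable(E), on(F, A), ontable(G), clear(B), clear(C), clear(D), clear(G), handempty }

putdown(G)

target: towers=[B; D; E/A/F/C; G] holding=-
        putdown(G) → towers=[B; D; E/A/F/C; G] holding=-  ← match
       stack(G, B) → towers=[B/G; D; E/A/F/C] holding=-
       stack(G, D) → towers=[B; D/G; E/A/F/C] holding=-
       stack(G, C) → towers=[B; D; E/A/F/C/G] holding=-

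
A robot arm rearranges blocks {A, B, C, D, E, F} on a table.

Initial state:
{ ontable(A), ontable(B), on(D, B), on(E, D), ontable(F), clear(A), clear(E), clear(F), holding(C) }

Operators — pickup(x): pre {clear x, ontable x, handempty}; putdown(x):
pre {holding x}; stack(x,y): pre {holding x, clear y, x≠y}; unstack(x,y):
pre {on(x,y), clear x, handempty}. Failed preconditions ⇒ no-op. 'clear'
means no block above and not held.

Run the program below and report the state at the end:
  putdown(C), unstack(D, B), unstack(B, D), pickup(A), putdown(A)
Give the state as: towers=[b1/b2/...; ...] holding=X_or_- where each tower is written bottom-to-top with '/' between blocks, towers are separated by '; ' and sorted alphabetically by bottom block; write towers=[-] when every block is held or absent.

towers=[A; B/D/E; C; F] holding=-

step 1 (putdown(C)): towers=[A; B/D/E; C; F] holding=-
step 2 (unstack(D, B)) [no-op]: towers=[A; B/D/E; C; F] holding=-
step 3 (unstack(B, D)) [no-op]: towers=[A; B/D/E; C; F] holding=-
step 4 (pickup(A)): towers=[B/D/E; C; F] holding=A
step 5 (putdown(A)): towers=[A; B/D/E; C; F] holding=-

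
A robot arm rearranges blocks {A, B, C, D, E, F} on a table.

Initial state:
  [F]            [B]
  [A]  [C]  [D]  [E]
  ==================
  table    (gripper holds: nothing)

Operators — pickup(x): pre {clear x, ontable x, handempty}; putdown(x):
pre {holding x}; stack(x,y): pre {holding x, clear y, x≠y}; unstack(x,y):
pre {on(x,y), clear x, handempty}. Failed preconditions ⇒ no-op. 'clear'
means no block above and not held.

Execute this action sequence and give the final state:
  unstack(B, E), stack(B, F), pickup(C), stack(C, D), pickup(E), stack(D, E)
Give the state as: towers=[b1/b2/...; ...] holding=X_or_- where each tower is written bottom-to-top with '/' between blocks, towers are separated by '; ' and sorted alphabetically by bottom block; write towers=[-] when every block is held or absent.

towers=[A/F/B; D/C] holding=E

step 1 (unstack(B, E)): towers=[A/F; C; D; E] holding=B
step 2 (stack(B, F)): towers=[A/F/B; C; D; E] holding=-
step 3 (pickup(C)): towers=[A/F/B; D; E] holding=C
step 4 (stack(C, D)): towers=[A/F/B; D/C; E] holding=-
step 5 (pickup(E)): towers=[A/F/B; D/C] holding=E
step 6 (stack(D, E)) [no-op]: towers=[A/F/B; D/C] holding=E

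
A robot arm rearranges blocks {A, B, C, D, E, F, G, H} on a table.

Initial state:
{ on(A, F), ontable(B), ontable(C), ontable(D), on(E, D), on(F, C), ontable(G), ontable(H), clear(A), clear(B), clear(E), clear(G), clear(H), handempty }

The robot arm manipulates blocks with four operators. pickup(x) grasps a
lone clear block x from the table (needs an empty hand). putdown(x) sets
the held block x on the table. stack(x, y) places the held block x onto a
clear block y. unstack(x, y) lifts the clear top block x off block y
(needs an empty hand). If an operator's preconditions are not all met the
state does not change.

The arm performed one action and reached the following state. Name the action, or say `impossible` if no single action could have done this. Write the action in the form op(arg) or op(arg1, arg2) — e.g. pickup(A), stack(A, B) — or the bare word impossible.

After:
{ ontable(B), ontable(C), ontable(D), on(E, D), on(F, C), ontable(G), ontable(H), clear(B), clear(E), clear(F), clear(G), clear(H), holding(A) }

unstack(A, F)

target: towers=[B; C/F; D/E; G; H] holding=A
         pickup(G) → towers=[B; C/F/A; D/E; H] holding=G
     unstack(A, F) → towers=[B; C/F; D/E; G; H] holding=A  ← match
     unstack(E, D) → towers=[B; C/F/A; D; G; H] holding=E
         pickup(H) → towers=[B; C/F/A; D/E; G] holding=H
         pickup(B) → towers=[C/F/A; D/E; G; H] holding=B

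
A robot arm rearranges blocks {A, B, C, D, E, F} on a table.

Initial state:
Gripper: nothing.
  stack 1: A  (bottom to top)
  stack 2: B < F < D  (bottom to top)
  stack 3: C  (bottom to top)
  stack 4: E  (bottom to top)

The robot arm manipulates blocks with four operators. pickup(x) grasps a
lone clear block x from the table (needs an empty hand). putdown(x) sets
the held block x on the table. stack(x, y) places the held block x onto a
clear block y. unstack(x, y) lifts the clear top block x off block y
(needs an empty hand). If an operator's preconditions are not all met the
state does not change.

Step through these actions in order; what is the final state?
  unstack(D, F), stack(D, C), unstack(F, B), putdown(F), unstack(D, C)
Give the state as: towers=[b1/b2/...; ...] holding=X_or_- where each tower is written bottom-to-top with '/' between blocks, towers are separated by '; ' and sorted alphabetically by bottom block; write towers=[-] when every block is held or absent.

step 1 (unstack(D, F)): towers=[A; B/F; C; E] holding=D
step 2 (stack(D, C)): towers=[A; B/F; C/D; E] holding=-
step 3 (unstack(F, B)): towers=[A; B; C/D; E] holding=F
step 4 (putdown(F)): towers=[A; B; C/D; E; F] holding=-
step 5 (unstack(D, C)): towers=[A; B; C; E; F] holding=D

towers=[A; B; C; E; F] holding=D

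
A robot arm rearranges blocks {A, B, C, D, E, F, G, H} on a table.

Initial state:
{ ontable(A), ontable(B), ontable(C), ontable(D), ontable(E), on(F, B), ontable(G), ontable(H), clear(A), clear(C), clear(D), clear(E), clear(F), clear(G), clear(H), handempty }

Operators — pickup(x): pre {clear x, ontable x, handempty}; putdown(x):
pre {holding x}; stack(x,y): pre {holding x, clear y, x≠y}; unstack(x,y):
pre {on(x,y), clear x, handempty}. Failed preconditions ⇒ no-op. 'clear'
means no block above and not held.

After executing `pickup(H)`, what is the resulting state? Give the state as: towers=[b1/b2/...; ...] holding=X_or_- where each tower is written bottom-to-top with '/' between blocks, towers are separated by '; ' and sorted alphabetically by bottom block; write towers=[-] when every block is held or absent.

before: towers=[A; B/F; C; D; E; G; H] holding=-
pre[pickup(H)]: clear(H) ok, ontable(H) ok, handempty ok
all met → apply pickup(H)
after:  towers=[A; B/F; C; D; E; G] holding=H

towers=[A; B/F; C; D; E; G] holding=H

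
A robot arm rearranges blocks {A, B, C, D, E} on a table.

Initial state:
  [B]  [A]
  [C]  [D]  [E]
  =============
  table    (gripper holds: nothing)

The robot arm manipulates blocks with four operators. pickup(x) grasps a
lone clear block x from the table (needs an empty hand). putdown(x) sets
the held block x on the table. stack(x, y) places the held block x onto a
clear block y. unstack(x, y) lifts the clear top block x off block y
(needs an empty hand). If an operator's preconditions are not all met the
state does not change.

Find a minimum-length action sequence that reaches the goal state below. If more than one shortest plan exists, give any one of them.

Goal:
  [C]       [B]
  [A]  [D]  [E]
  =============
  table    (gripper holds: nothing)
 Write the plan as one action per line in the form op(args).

step 1 (unstack(B, C)): towers=[C; D/A; E] holding=B
step 2 (stack(B, E)): towers=[C; D/A; E/B] holding=-
step 3 (unstack(A, D)): towers=[C; D; E/B] holding=A
step 4 (putdown(A)): towers=[A; C; D; E/B] holding=-
step 5 (pickup(C)): towers=[A; D; E/B] holding=C
step 6 (stack(C, A)): towers=[A/C; D; E/B] holding=-
goal check: towers=[A/C; D; E/B] holding=- — reached (length 6, optimal by BFS)

unstack(B, C)
stack(B, E)
unstack(A, D)
putdown(A)
pickup(C)
stack(C, A)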